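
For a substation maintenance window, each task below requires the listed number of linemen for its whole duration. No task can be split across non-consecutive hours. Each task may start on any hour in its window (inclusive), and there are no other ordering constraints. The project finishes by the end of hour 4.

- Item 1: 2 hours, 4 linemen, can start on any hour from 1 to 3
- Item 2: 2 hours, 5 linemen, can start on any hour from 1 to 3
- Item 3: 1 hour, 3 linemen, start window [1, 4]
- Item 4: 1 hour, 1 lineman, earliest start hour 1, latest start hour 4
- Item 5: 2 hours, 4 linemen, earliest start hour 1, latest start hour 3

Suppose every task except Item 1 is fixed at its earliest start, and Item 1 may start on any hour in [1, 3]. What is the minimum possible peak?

13

Item 1@1: h1:17  h2:13  h3:0  h4:0 → peak 17
Item 1@2: h1:13  h2:13  h3:4  h4:0 → peak 13
Item 1@3: h1:13  h2:9  h3:4  h4:4 → peak 13
Best is Item 1@2, peak 13.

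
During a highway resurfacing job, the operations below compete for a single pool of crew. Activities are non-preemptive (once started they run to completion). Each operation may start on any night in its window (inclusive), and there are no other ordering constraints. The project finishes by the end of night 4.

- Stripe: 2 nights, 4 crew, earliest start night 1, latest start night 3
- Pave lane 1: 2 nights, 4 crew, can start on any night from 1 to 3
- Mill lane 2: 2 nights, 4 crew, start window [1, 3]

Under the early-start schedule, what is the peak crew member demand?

12

Early-start schedule: Stripe@1, Pave lane 1@1, Mill lane 2@1.
Load per night: night 1: 12, night 2: 12, night 3: 0, night 4: 0.
Peak is 12.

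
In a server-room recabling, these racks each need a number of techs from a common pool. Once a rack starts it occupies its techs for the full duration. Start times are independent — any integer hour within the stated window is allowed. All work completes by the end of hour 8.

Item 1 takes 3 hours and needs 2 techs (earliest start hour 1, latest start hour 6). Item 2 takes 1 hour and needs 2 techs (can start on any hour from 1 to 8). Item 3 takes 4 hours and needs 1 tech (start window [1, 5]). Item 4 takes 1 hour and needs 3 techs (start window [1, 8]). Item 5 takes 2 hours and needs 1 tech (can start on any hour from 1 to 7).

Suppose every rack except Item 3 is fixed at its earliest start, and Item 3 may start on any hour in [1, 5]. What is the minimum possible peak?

8

Item 3@1: h1:9  h2:4  h3:3  h4:1  h5:0  h6:0  h7:0  h8:0 → peak 9
Item 3@2: h1:8  h2:4  h3:3  h4:1  h5:1  h6:0  h7:0  h8:0 → peak 8
Item 3@3: h1:8  h2:3  h3:3  h4:1  h5:1  h6:1  h7:0  h8:0 → peak 8
Item 3@4: h1:8  h2:3  h3:2  h4:1  h5:1  h6:1  h7:1  h8:0 → peak 8
Item 3@5: h1:8  h2:3  h3:2  h4:0  h5:1  h6:1  h7:1  h8:1 → peak 8
Best is Item 3@2, peak 8.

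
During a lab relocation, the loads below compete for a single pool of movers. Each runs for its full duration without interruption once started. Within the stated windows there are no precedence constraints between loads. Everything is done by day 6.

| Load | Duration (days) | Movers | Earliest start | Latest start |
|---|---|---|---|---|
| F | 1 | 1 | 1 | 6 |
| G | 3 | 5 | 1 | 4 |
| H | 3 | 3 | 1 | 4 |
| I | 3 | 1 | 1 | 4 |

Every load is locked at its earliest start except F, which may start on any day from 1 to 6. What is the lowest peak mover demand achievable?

F@1: d1:10  d2:9  d3:9  d4:0  d5:0  d6:0 → peak 10
F@2: d1:9  d2:10  d3:9  d4:0  d5:0  d6:0 → peak 10
F@3: d1:9  d2:9  d3:10  d4:0  d5:0  d6:0 → peak 10
F@4: d1:9  d2:9  d3:9  d4:1  d5:0  d6:0 → peak 9
F@5: d1:9  d2:9  d3:9  d4:0  d5:1  d6:0 → peak 9
F@6: d1:9  d2:9  d3:9  d4:0  d5:0  d6:1 → peak 9
Best is F@4, peak 9.

9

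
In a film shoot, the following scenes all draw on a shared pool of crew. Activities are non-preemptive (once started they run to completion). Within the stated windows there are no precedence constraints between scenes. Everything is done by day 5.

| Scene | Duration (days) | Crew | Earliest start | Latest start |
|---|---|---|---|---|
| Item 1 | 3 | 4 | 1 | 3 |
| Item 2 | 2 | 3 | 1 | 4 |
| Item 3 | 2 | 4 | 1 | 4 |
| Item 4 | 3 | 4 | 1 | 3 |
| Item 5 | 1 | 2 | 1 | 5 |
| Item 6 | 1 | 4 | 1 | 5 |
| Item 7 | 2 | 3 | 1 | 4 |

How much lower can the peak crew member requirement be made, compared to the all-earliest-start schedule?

Early-start peak: d1:24  d2:18  d3:8  d4:0  d5:0 ⇒ 24.
Leveled (Item 1@1, Item 2@1, Item 3@1, Item 4@3, Item 5@3, Item 6@4, Item 7@4): d1:11  d2:11  d3:10  d4:11  d5:7 ⇒ 11.
Reduction 24 − 11 = 13.

13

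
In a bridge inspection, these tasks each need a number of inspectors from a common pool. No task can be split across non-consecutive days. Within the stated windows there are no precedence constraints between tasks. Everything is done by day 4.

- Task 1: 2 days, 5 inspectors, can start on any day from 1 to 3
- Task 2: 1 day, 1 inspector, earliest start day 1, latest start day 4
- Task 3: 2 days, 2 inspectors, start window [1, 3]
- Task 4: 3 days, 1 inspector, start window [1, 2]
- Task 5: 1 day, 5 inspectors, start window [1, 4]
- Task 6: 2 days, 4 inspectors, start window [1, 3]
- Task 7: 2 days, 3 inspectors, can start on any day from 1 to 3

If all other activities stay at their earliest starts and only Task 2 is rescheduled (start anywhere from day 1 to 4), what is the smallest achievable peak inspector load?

Task 2@1: d1:21  d2:15  d3:1  d4:0 → peak 21
Task 2@2: d1:20  d2:16  d3:1  d4:0 → peak 20
Task 2@3: d1:20  d2:15  d3:2  d4:0 → peak 20
Task 2@4: d1:20  d2:15  d3:1  d4:1 → peak 20
Best is Task 2@2, peak 20.

20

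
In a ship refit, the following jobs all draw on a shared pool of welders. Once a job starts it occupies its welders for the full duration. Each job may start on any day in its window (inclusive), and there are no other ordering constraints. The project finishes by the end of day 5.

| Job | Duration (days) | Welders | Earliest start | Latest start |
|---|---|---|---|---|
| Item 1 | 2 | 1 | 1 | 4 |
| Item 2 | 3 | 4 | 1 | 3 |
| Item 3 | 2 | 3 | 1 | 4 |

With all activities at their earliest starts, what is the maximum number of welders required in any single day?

Early-start schedule: Item 1@1, Item 2@1, Item 3@1.
Load per day: day 1: 8, day 2: 8, day 3: 4, day 4: 0, day 5: 0.
Peak is 8.

8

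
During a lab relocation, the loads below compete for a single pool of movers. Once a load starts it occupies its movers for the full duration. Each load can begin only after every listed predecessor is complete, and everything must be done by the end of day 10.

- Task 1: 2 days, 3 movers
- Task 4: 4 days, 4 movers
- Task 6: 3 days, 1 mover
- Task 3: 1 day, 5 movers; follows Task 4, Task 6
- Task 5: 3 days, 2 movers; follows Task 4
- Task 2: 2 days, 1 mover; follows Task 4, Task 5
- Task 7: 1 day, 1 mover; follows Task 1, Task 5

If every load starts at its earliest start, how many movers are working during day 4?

4

At early start, day 4 has: Task 4.
Demand: 4 = 4.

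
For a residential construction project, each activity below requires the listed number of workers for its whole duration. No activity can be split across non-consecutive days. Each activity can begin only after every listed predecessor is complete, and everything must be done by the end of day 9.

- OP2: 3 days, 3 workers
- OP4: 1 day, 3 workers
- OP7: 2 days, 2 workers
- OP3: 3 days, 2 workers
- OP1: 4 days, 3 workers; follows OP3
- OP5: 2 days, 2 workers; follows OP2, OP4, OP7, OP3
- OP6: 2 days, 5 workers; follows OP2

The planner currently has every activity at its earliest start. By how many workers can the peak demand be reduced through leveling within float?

3

Early-start peak: d1:10  d2:7  d3:5  d4:10  d5:10  d6:3  d7:3  d8:0  d9:0 ⇒ 10.
Leveled (OP2@1, OP4@1, OP7@2, OP3@2, OP1@6, OP5@5, OP6@4): d1:6  d2:7  d3:7  d4:7  d5:7  d6:5  d7:3  d8:3  d9:3 ⇒ 7.
Reduction 10 − 7 = 3.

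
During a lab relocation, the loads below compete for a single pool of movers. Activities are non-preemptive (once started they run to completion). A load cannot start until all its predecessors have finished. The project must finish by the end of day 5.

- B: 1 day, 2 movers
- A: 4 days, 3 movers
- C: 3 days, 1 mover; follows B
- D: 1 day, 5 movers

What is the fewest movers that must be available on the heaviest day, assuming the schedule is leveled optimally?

Early-start (B@1, A@1, C@2, D@1) gives peak 10: d1:10  d2:4  d3:4  d4:4  d5:0.
Shift D→5.
Schedule B@1, A@1, C@2, D@5: d1:5  d2:4  d3:4  d4:4  d5:5 — peak 5.
Total mover-days = 22 over 5 days ⇒ peak ≥ ⌈22/5⌉ = 5, so 5 is optimal.

5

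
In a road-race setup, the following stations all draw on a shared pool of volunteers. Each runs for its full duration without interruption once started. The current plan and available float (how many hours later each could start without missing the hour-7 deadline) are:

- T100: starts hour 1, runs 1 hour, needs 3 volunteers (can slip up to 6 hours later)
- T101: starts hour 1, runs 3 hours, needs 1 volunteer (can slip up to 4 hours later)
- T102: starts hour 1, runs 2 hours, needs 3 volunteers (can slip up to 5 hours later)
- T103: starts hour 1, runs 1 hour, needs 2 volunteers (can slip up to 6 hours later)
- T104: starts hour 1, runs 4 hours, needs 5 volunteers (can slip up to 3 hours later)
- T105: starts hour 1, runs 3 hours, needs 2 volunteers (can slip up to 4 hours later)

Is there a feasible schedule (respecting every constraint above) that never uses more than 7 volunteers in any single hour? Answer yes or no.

yes

Schedule T100@1, T101@1, T102@1, T103@2, T104@3, T105@4: h1:7  h2:6  h3:6  h4:7  h5:7  h6:7  h7:0 — peak 7 ≤ 7.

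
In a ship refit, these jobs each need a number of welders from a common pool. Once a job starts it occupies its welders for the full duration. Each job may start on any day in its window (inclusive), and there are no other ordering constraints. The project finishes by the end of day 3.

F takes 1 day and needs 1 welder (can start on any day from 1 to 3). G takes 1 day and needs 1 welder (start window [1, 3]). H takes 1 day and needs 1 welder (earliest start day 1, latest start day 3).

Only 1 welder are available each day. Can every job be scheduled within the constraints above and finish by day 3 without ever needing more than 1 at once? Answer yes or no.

Schedule F@1, G@2, H@3: d1:1  d2:1  d3:1 — peak 1 ≤ 1.

yes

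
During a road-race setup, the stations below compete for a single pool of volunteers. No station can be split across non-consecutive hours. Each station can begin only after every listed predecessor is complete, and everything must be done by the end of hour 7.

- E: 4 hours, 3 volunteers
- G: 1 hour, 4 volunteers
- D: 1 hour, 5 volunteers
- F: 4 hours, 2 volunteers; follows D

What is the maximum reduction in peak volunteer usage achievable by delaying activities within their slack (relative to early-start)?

Early-start peak: h1:12  h2:5  h3:5  h4:5  h5:2  h6:0  h7:0 ⇒ 12.
Leveled (E@2, G@6, D@1, F@2): h1:5  h2:5  h3:5  h4:5  h5:5  h6:4  h7:0 ⇒ 5.
Reduction 12 − 5 = 7.

7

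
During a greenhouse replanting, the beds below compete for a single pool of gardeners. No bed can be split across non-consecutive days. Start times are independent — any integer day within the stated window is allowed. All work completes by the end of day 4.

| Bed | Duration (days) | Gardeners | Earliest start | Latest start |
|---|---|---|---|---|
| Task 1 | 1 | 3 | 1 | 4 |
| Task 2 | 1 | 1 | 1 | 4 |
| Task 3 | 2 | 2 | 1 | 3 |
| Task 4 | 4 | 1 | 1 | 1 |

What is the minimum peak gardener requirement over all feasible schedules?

Early-start (Task 1@1, Task 2@1, Task 3@1, Task 4@1) gives peak 7: d1:7  d2:3  d3:1  d4:1.
Shift Task 2→2, Task 3→2.
Schedule Task 1@1, Task 2@2, Task 3@2, Task 4@1: d1:4  d2:4  d3:3  d4:1 — peak 4.

4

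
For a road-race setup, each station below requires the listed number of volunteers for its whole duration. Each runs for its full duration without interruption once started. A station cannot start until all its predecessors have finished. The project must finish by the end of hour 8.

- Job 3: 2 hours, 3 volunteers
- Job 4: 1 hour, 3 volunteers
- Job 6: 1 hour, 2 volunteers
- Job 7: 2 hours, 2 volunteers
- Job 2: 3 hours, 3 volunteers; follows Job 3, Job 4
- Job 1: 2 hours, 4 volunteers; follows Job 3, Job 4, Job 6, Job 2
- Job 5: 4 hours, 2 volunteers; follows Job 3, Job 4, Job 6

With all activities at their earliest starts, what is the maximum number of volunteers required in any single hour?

Early-start schedule: Job 3@1, Job 4@1, Job 6@1, Job 7@1, Job 2@3, Job 1@6, Job 5@3.
Load per hour: hour 1: 10, hour 2: 5, hour 3: 5, hour 4: 5, hour 5: 5, hour 6: 6, hour 7: 4, hour 8: 0.
Peak is 10.

10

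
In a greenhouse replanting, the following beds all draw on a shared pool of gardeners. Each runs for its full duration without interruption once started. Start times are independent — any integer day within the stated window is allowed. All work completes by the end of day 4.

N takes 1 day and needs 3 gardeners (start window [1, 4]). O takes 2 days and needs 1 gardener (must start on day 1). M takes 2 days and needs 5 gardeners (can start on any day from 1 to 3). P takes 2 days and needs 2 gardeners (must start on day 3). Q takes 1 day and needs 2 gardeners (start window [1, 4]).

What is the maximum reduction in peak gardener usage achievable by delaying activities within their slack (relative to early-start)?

Early-start peak: d1:11  d2:6  d3:2  d4:2 ⇒ 11.
Leveled (N@3, O@1, M@1, P@3, Q@4): d1:6  d2:6  d3:5  d4:4 ⇒ 6.
Reduction 11 − 6 = 5.

5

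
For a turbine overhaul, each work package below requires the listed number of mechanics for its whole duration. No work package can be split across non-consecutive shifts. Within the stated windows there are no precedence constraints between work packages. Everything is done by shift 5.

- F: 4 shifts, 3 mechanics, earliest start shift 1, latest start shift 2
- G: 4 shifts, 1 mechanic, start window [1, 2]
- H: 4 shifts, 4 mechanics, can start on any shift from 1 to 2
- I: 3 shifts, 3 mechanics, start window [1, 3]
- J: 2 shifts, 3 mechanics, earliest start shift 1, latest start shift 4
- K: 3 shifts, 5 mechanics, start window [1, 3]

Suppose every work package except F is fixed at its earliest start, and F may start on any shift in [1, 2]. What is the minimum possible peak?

F@1: s1:19  s2:19  s3:16  s4:8  s5:0 → peak 19
F@2: s1:16  s2:19  s3:16  s4:8  s5:3 → peak 19
Best is F@1, peak 19.

19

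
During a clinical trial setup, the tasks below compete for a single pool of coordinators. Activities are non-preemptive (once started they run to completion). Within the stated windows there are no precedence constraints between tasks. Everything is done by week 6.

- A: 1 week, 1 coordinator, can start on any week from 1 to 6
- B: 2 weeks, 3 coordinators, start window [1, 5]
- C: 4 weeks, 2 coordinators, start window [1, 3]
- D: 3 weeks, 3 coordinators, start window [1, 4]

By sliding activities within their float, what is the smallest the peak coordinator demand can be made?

Early-start (A@1, B@1, C@1, D@1) gives peak 9: w1:9  w2:8  w3:5  w4:2  w5:0  w6:0.
Shift C→2, D→3.
Schedule A@1, B@1, C@2, D@3: w1:4  w2:5  w3:5  w4:5  w5:5  w6:0 — peak 5.

5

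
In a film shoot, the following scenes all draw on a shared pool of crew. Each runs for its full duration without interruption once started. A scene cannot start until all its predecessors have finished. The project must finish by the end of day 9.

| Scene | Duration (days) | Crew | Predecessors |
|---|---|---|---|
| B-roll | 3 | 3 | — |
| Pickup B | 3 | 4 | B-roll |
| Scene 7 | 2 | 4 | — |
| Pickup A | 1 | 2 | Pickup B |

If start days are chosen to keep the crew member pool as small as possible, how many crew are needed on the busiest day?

Early-start (B-roll@1, Pickup B@4, Scene 7@1, Pickup A@7) gives peak 7: d1:7  d2:7  d3:3  d4:4  d5:4  d6:4  d7:2  d8:0  d9:0.
Shift Scene 7→7, Pickup A→9.
Schedule B-roll@1, Pickup B@4, Scene 7@7, Pickup A@9: d1:3  d2:3  d3:3  d4:4  d5:4  d6:4  d7:4  d8:4  d9:2 — peak 4.
Total crew member-days = 31 over 9 days ⇒ peak ≥ ⌈31/9⌉ = 4, so 4 is optimal.

4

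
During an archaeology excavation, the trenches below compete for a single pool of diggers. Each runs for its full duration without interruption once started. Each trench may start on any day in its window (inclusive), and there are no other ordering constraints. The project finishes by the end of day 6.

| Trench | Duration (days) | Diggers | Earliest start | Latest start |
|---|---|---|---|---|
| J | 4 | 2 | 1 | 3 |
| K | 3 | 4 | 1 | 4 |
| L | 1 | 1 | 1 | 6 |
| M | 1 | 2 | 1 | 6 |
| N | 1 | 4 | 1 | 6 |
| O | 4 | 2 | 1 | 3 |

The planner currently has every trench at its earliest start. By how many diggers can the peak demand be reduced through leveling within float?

7

Early-start peak: d1:15  d2:8  d3:8  d4:4  d5:0  d6:0 ⇒ 15.
Leveled (J@1, K@1, L@1, M@2, N@4, O@3): d1:7  d2:8  d3:8  d4:8  d5:2  d6:2 ⇒ 8.
Reduction 15 − 8 = 7.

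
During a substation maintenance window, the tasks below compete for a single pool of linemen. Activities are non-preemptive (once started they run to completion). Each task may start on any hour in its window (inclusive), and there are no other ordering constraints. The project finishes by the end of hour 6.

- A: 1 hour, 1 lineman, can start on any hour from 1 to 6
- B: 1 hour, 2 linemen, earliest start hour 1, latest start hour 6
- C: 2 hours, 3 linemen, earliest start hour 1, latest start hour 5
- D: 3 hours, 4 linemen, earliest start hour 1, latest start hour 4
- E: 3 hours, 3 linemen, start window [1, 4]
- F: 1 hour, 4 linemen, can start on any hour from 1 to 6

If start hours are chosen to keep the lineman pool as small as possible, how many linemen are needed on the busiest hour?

7

Early-start (A@1, B@1, C@1, D@1, E@1, F@1) gives peak 17: h1:17  h2:10  h3:7  h4:0  h5:0  h6:0.
Shift D→2, E→3, F→5.
Schedule A@1, B@1, C@1, D@2, E@3, F@5: h1:6  h2:7  h3:7  h4:7  h5:7  h6:0 — peak 7.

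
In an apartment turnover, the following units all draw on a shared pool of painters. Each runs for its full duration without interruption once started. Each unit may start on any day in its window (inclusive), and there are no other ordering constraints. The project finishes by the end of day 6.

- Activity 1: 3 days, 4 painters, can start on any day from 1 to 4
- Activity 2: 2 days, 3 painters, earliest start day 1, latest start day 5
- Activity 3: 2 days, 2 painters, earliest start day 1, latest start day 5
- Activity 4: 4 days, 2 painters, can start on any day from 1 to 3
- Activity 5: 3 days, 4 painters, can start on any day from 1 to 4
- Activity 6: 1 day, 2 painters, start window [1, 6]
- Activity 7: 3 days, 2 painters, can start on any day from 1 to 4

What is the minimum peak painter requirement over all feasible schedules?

9

Early-start (Activity 1@1, Activity 2@1, Activity 3@1, Activity 4@1, Activity 5@1, Activity 6@1, Activity 7@1) gives peak 19: d1:19  d2:17  d3:12  d4:2  d5:0  d6:0.
Shift Activity 4→3, Activity 5→4, Activity 6→3, Activity 7→4.
Schedule Activity 1@1, Activity 2@1, Activity 3@1, Activity 4@3, Activity 5@4, Activity 6@3, Activity 7@4: d1:9  d2:9  d3:8  d4:8  d5:8  d6:8 — peak 9.
Total painter-days = 50 over 6 days ⇒ peak ≥ ⌈50/6⌉ = 9, so 9 is optimal.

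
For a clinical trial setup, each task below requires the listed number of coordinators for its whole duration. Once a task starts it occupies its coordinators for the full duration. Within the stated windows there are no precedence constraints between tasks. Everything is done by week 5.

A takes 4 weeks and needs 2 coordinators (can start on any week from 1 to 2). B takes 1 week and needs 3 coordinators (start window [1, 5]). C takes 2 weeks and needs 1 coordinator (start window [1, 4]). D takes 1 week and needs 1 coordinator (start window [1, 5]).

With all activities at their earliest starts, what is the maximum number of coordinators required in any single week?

7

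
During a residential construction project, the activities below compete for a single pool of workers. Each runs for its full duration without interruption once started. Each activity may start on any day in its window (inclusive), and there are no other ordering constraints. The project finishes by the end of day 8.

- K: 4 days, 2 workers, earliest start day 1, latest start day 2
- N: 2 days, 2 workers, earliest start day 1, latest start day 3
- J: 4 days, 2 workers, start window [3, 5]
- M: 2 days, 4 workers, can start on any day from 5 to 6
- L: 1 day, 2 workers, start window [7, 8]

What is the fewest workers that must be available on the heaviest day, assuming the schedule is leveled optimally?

6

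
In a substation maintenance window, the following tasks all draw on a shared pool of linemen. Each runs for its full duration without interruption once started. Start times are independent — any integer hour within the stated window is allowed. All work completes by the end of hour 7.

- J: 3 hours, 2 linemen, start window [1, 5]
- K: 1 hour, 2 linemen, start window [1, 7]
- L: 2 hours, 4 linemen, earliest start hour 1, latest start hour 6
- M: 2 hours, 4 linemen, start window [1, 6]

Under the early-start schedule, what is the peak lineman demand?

Early-start schedule: J@1, K@1, L@1, M@1.
Load per hour: hour 1: 12, hour 2: 10, hour 3: 2, hour 4: 0, hour 5: 0, hour 6: 0, hour 7: 0.
Peak is 12.

12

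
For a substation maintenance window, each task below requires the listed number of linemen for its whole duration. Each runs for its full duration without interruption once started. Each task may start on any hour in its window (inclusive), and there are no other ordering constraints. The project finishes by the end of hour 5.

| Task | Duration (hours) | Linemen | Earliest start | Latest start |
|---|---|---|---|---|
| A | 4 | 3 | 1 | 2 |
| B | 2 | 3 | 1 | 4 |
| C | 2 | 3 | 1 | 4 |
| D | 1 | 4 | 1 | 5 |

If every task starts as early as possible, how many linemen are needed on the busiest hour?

13

Early-start schedule: A@1, B@1, C@1, D@1.
Load per hour: hour 1: 13, hour 2: 9, hour 3: 3, hour 4: 3, hour 5: 0.
Peak is 13.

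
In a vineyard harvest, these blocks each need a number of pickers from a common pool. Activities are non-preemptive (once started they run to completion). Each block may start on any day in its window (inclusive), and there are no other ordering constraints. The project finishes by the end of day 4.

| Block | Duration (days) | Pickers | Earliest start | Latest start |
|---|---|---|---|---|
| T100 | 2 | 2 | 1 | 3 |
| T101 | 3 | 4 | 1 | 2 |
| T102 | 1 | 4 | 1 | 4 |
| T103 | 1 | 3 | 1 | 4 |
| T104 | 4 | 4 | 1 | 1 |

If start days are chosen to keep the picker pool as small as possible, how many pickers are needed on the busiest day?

11

Early-start (T100@1, T101@1, T102@1, T103@1, T104@1) gives peak 17: d1:17  d2:10  d3:8  d4:4.
Shift T102→4, T103→3.
Schedule T100@1, T101@1, T102@4, T103@3, T104@1: d1:10  d2:10  d3:11  d4:8 — peak 11.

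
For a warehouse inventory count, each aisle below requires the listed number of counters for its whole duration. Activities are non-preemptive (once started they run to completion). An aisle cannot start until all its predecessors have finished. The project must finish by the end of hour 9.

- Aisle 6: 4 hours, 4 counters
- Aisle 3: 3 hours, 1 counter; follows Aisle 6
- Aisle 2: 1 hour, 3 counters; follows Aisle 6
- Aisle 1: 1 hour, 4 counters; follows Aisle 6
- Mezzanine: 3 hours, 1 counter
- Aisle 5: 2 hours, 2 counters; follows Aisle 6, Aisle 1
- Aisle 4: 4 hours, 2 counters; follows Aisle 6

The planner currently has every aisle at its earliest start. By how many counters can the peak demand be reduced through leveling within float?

Early-start peak: h1:5  h2:5  h3:5  h4:4  h5:10  h6:5  h7:5  h8:2  h9:0 ⇒ 10.
Leveled (Aisle 6@1, Aisle 3@5, Aisle 2@8, Aisle 1@5, Mezzanine@1, Aisle 5@6, Aisle 4@6): h1:5  h2:5  h3:5  h4:4  h5:5  h6:5  h7:5  h8:5  h9:2 ⇒ 5.
Reduction 10 − 5 = 5.

5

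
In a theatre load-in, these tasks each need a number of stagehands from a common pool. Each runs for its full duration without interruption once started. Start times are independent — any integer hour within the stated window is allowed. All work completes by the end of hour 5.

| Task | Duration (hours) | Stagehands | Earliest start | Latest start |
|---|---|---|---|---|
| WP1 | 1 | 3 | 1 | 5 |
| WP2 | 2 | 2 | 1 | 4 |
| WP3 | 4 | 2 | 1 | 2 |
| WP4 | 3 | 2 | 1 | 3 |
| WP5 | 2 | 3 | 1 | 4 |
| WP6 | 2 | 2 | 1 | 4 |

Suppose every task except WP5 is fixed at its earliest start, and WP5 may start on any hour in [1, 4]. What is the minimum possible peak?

11

WP5@1: h1:14  h2:11  h3:4  h4:2  h5:0 → peak 14
WP5@2: h1:11  h2:11  h3:7  h4:2  h5:0 → peak 11
WP5@3: h1:11  h2:8  h3:7  h4:5  h5:0 → peak 11
WP5@4: h1:11  h2:8  h3:4  h4:5  h5:3 → peak 11
Best is WP5@2, peak 11.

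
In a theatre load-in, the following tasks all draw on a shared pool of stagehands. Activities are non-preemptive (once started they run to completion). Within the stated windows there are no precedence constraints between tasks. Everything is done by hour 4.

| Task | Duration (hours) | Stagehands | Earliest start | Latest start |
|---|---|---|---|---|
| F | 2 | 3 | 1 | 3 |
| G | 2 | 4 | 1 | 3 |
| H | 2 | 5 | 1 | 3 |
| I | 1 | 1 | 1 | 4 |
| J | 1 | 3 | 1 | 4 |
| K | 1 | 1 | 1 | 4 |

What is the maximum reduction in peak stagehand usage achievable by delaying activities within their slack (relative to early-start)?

Early-start peak: h1:17  h2:12  h3:0  h4:0 ⇒ 17.
Leveled (F@1, G@1, H@3, I@1, J@3, K@2): h1:8  h2:8  h3:8  h4:5 ⇒ 8.
Reduction 17 − 8 = 9.

9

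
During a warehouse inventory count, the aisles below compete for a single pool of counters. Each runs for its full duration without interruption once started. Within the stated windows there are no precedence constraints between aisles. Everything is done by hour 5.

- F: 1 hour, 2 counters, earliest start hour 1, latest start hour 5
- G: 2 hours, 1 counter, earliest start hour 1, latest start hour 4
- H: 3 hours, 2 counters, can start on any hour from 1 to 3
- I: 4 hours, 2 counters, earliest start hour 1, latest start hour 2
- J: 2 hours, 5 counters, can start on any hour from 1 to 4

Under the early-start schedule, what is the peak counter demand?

12

Early-start schedule: F@1, G@1, H@1, I@1, J@1.
Load per hour: hour 1: 12, hour 2: 10, hour 3: 4, hour 4: 2, hour 5: 0.
Peak is 12.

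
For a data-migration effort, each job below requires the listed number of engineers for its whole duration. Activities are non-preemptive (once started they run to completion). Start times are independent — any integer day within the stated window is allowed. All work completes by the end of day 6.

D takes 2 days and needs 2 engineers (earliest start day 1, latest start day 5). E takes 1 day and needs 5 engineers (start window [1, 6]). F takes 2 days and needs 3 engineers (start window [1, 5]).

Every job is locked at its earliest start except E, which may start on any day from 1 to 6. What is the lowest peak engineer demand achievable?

5

E@1: d1:10  d2:5  d3:0  d4:0  d5:0  d6:0 → peak 10
E@2: d1:5  d2:10  d3:0  d4:0  d5:0  d6:0 → peak 10
E@3: d1:5  d2:5  d3:5  d4:0  d5:0  d6:0 → peak 5
E@4: d1:5  d2:5  d3:0  d4:5  d5:0  d6:0 → peak 5
E@5: d1:5  d2:5  d3:0  d4:0  d5:5  d6:0 → peak 5
E@6: d1:5  d2:5  d3:0  d4:0  d5:0  d6:5 → peak 5
Best is E@3, peak 5.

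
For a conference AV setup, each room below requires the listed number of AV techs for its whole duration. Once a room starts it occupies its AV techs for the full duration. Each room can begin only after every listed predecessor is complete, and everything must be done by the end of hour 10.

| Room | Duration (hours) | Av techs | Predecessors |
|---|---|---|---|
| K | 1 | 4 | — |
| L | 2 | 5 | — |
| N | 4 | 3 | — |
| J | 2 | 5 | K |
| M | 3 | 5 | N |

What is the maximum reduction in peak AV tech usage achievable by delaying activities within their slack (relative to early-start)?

Early-start peak: h1:12  h2:13  h3:8  h4:3  h5:5  h6:5  h7:5  h8:0  h9:0  h10:0 ⇒ 13.
Leveled (K@1, L@2, N@1, J@4, M@6): h1:7  h2:8  h3:8  h4:8  h5:5  h6:5  h7:5  h8:5  h9:0  h10:0 ⇒ 8.
Reduction 13 − 8 = 5.

5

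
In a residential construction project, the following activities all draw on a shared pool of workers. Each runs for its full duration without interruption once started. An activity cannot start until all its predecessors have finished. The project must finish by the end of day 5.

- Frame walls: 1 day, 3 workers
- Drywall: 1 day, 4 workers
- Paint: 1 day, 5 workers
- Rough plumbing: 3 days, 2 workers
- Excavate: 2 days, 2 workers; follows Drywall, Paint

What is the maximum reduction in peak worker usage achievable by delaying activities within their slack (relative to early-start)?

9

Early-start peak: d1:14  d2:4  d3:4  d4:0  d5:0 ⇒ 14.
Leveled (Frame walls@3, Drywall@1, Paint@2, Rough plumbing@3, Excavate@4): d1:4  d2:5  d3:5  d4:4  d5:4 ⇒ 5.
Reduction 14 − 5 = 9.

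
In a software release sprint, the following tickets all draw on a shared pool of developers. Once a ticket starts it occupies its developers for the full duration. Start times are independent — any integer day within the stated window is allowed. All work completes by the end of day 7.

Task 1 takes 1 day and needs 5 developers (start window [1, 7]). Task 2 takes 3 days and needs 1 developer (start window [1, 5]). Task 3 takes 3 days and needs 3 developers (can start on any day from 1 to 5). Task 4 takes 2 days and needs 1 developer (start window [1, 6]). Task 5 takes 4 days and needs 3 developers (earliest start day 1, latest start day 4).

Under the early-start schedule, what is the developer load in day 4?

3

At early start, day 4 has: Task 5.
Demand: 3 = 3.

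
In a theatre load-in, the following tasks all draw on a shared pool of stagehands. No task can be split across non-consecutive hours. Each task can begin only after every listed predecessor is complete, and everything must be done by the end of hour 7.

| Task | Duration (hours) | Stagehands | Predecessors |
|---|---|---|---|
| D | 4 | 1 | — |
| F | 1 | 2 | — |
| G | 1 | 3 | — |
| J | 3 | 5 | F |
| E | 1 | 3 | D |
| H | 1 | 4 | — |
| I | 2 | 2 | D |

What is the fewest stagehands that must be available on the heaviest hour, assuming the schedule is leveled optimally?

Early-start (D@1, F@1, G@1, J@2, E@5, H@1, I@5) gives peak 10: h1:10  h2:6  h3:6  h4:6  h5:5  h6:2  h7:0.
Shift H→6.
Schedule D@1, F@1, G@1, J@2, E@5, H@6, I@5: h1:6  h2:6  h3:6  h4:6  h5:5  h6:6  h7:0 — peak 6.

6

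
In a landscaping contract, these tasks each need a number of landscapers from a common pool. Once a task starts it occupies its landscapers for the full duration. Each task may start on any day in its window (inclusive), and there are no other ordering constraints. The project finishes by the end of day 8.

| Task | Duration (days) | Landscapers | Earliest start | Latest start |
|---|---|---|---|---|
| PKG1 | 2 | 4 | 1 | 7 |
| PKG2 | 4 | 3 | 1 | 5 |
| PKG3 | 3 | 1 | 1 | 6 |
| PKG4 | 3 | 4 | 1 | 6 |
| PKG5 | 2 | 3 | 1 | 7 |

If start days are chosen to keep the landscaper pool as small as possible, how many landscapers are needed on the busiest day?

Early-start (PKG1@1, PKG2@1, PKG3@1, PKG4@1, PKG5@1) gives peak 15: d1:15  d2:15  d3:8  d4:3  d5:0  d6:0  d7:0  d8:0.
Shift PKG3→3, PKG4→5, PKG5→3.
Schedule PKG1@1, PKG2@1, PKG3@3, PKG4@5, PKG5@3: d1:7  d2:7  d3:7  d4:7  d5:5  d6:4  d7:4  d8:0 — peak 7.

7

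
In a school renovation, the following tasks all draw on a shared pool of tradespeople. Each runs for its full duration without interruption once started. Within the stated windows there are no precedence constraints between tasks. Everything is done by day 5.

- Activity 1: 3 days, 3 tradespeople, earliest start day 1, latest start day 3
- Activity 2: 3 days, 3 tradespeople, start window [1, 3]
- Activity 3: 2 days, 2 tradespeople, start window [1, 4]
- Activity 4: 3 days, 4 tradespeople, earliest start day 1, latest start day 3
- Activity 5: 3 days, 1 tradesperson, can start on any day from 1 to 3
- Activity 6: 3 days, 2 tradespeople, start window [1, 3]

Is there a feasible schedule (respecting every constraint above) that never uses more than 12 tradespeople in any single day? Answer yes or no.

The minimum achievable peak is 13; 12 < 13, so no feasible schedule stays within the cap.

no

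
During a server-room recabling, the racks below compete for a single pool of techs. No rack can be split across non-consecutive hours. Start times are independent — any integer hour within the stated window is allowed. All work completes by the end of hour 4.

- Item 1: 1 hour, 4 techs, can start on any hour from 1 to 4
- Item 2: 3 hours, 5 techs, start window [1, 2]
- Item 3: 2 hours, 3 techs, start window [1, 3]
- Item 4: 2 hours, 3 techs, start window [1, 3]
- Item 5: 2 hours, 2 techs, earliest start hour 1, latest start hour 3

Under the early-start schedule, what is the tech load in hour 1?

At early start, hour 1 has: Item 1, Item 2, Item 3, Item 4, Item 5.
Demand: 4 + 5 + 3 + 3 + 2 = 17.

17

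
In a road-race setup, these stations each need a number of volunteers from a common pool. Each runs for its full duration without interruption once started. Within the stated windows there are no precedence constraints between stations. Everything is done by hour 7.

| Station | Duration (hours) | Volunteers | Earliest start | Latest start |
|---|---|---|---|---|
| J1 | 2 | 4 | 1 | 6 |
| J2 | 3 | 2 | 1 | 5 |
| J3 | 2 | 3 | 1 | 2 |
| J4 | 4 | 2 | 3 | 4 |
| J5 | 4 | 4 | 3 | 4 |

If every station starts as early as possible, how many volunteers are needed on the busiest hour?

9

Early-start schedule: J1@1, J2@1, J3@1, J4@3, J5@3.
Load per hour: hour 1: 9, hour 2: 9, hour 3: 8, hour 4: 6, hour 5: 6, hour 6: 6, hour 7: 0.
Peak is 9.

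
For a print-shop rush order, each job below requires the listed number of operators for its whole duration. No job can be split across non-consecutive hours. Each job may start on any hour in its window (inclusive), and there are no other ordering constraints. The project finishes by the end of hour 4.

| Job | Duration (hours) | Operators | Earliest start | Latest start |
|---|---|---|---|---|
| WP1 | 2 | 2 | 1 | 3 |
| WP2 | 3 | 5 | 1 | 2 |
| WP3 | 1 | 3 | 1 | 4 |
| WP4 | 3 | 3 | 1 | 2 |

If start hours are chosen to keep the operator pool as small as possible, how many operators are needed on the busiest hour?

Early-start (WP1@1, WP2@1, WP3@1, WP4@1) gives peak 13: h1:13  h2:10  h3:8  h4:0.
Shift WP4→2.
Schedule WP1@1, WP2@1, WP3@1, WP4@2: h1:10  h2:10  h3:8  h4:3 — peak 10.

10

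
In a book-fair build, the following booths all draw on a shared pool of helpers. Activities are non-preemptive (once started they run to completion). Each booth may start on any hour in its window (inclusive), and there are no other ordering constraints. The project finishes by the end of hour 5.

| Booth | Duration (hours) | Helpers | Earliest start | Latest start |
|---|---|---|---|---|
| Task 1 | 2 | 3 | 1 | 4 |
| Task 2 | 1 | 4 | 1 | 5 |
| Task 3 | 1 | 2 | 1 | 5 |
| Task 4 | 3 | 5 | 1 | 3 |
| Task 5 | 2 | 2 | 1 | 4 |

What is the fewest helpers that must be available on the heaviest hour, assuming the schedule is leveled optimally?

Early-start (Task 1@1, Task 2@1, Task 3@1, Task 4@1, Task 5@1) gives peak 16: h1:16  h2:10  h3:5  h4:0  h5:0.
Shift Task 3→2, Task 4→3, Task 5→2.
Schedule Task 1@1, Task 2@1, Task 3@2, Task 4@3, Task 5@2: h1:7  h2:7  h3:7  h4:5  h5:5 — peak 7.
Total helper-hours = 31 over 5 hours ⇒ peak ≥ ⌈31/5⌉ = 7, so 7 is optimal.

7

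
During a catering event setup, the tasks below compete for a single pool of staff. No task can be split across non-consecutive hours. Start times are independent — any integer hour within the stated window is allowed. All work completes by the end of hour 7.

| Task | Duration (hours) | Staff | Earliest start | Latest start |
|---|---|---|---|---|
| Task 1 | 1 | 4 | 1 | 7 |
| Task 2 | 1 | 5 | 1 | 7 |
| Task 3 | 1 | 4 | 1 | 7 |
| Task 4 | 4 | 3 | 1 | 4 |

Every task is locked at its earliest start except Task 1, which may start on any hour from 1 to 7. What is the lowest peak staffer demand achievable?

Task 1@1: h1:16  h2:3  h3:3  h4:3  h5:0  h6:0  h7:0 → peak 16
Task 1@2: h1:12  h2:7  h3:3  h4:3  h5:0  h6:0  h7:0 → peak 12
Task 1@3: h1:12  h2:3  h3:7  h4:3  h5:0  h6:0  h7:0 → peak 12
Task 1@4: h1:12  h2:3  h3:3  h4:7  h5:0  h6:0  h7:0 → peak 12
Task 1@5: h1:12  h2:3  h3:3  h4:3  h5:4  h6:0  h7:0 → peak 12
Task 1@6: h1:12  h2:3  h3:3  h4:3  h5:0  h6:4  h7:0 → peak 12
Task 1@7: h1:12  h2:3  h3:3  h4:3  h5:0  h6:0  h7:4 → peak 12
Best is Task 1@2, peak 12.

12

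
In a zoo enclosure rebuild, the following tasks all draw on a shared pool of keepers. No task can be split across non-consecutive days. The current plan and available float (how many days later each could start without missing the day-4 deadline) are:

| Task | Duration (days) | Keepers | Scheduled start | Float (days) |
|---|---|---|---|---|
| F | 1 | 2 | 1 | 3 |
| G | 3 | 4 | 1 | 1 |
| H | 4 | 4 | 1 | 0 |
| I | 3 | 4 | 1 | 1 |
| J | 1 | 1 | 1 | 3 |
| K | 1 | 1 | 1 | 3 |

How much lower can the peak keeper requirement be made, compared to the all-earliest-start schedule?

Early-start peak: d1:16  d2:12  d3:12  d4:4 ⇒ 16.
Leveled (F@1, G@1, H@1, I@2, J@1, K@1): d1:12  d2:12  d3:12  d4:8 ⇒ 12.
Reduction 16 − 12 = 4.

4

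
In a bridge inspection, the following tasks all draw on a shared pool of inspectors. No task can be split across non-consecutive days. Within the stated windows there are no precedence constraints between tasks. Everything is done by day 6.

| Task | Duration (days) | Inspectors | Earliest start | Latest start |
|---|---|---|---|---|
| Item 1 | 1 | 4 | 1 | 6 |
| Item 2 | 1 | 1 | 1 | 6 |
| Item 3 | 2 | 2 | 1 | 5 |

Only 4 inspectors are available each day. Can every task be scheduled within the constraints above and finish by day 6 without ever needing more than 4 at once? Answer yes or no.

Schedule Item 1@1, Item 2@2, Item 3@2: d1:4  d2:3  d3:2  d4:0  d5:0  d6:0 — peak 4 ≤ 4.

yes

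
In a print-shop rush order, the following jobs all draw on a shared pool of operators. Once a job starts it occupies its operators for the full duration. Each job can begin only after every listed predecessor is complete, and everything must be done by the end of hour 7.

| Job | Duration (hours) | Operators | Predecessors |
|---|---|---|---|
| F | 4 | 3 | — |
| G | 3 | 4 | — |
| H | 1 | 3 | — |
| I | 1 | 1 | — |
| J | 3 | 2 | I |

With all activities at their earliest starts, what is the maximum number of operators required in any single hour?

11

Early-start schedule: F@1, G@1, H@1, I@1, J@2.
Load per hour: hour 1: 11, hour 2: 9, hour 3: 9, hour 4: 5, hour 5: 0, hour 6: 0, hour 7: 0.
Peak is 11.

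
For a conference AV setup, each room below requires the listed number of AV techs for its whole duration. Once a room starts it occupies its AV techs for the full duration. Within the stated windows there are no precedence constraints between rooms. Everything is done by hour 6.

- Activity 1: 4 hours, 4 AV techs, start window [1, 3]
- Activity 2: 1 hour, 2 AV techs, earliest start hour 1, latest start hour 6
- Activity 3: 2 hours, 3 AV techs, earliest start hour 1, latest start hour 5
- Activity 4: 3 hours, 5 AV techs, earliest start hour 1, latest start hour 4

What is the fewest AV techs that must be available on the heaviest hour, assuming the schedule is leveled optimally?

9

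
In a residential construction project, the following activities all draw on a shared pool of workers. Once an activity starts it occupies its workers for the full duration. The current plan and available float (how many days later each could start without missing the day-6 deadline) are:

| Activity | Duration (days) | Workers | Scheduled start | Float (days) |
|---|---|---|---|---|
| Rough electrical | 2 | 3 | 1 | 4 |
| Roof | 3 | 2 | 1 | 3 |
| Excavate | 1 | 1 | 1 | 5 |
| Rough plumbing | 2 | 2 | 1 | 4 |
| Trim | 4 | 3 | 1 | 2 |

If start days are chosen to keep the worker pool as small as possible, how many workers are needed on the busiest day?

5

Early-start (Rough electrical@1, Roof@1, Excavate@1, Rough plumbing@1, Trim@1) gives peak 11: d1:11  d2:10  d3:5  d4:3  d5:0  d6:0.
Shift Excavate→4, Rough plumbing→5, Trim→3.
Schedule Rough electrical@1, Roof@1, Excavate@4, Rough plumbing@5, Trim@3: d1:5  d2:5  d3:5  d4:4  d5:5  d6:5 — peak 5.
Total worker-days = 29 over 6 days ⇒ peak ≥ ⌈29/6⌉ = 5, so 5 is optimal.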